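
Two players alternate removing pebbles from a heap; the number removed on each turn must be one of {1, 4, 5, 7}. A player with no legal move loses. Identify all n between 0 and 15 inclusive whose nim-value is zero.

0, 2, 8, 10

n :  0  1  2  3  4  5  6  7  8  9 10 11 12 13 14 15
G :  0  1  0  1  2  3  2  3  0  1  0  1  2  3  2  3
P-positions are exactly the n with G(n) = 0.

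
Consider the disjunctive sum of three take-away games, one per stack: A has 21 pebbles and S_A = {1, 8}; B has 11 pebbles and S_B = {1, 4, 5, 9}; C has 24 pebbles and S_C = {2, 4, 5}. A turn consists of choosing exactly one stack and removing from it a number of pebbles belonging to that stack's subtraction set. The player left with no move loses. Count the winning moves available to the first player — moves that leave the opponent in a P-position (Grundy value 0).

5

Stack A, S = {1, 8}:
G(0) = 0
G(1) = mex{0} = 1
G(2) = mex{1} = 0
G(3) = mex{0} = 1
G(4) = mex{1} = 0
G(5) = mex{0} = 1
G(6) = mex{1} = 0
G(7) = mex{0} = 1
G(8) = mex{1,0} = 2
G(9) = mex{2,1} = 0
G(10) = mex{0,0} = 1
G(11) = mex{1,1} = 0
G(12) = mex{0,0} = 1
G(13) = mex{1,1} = 0
G(14) = mex{0,0} = 1
G(15) = mex{1,1} = 0
G(16) = mex{0,2} = 1
G(17) = mex{1,0} = 2
G(18) = mex{2,1} = 0
G(19) = mex{0,0} = 1
G(20) = mex{1,1} = 0
G(21) = mex{0,0} = 1
G_A(21) = 1.
Stack B, S = {1, 4, 5, 9}:
G(0) = 0
G(1) = mex{0} = 1
G(2) = mex{1} = 0
G(3) = mex{0} = 1
G(4) = mex{1,0} = 2
G(5) = mex{2,1,0} = 3
G(6) = mex{3,0,1} = 2
G(7) = mex{2,1,0} = 3
G(8) = mex{3,2,1} = 0
G(9) = mex{0,3,2,0} = 1
G(10) = mex{1,2,3,1} = 0
G(11) = mex{0,3,2,0} = 1
G_B(11) = 1.
Stack C, S = {2, 4, 5}:
n :  0  1  2  3  4  5  6  7  8  9 10 11 12 13 14 15 16 17 18 19 20 21 22 23 24
G :  0  0  1  1  2  2  3  0  0  1  1  2  2  3  0  0  1  1  2  2  3  0  0  1  1
G_C(24) = 1.
Combined Grundy value = 1 ⊕ 1 ⊕ 1 = 1.
A winning move leaves total XOR = 0, i.e. changes one component's Grundy value g to g ⊕ X where X is the current total.
Stack A: need g' = 1⊕1 = 0. Options: 21−1→G=0, 21−8→G=0. Hits: 2.
Stack B: need g' = 1⊕1 = 0. Options: 11−1→G=0, 11−4→G=3, 11−5→G=2, 11−9→G=0. Hits: 2.
Stack C: need g' = 1⊕1 = 0. Options: 24−2→G=0, 24−4→G=3, 24−5→G=2. Hits: 1.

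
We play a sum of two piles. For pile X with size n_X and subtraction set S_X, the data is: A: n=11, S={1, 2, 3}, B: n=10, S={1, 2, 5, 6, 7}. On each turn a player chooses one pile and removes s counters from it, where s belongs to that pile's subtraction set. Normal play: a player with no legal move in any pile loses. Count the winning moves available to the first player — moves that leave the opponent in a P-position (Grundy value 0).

1

Pile A, S = {1, 2, 3}:
n :  0  1  2  3  4  5  6  7  8  9 10 11
G :  0  1  2  3  0  1  2  3  0  1  2  3
G_A(11) = 3.
Pile B, S = {1, 2, 5, 6, 7}:
G(0) = 0
G(1) = mex{0} = 1
G(2) = mex{1,0} = 2
G(3) = mex{2,1} = 0
G(4) = mex{0,2} = 1
G(5) = mex{1,0,0} = 2
G(6) = mex{2,1,1,0} = 3
G(7) = mex{3,2,2,1,0} = 4
G(8) = mex{4,3,0,2,1} = 5
G(9) = mex{5,4,1,0,2} = 3
G(10) = mex{3,5,2,1,0} = 4
G_B(10) = 4.
Combined Grundy value = 3 ⊕ 4 = 7.
A winning move leaves total XOR = 0, i.e. changes one component's Grundy value g to g ⊕ X where X is the current total.
Pile A: need g' = 3⊕7 = 4. Options: 11−1→G=2, 11−2→G=1, 11−3→G=0. Hits: 0.
Pile B: need g' = 4⊕7 = 3. Options: 10−1→G=3, 10−2→G=5, 10−5→G=2, 10−6→G=1, 10−7→G=0. Hits: 1.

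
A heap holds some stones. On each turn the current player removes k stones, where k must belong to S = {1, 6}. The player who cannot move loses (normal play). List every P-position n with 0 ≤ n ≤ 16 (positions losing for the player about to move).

0, 2, 4, 7, 9, 11, 14, 16

n :  0  1  2  3  4  5  6  7  8  9 10 11 12 13 14 15 16
G :  0  1  0  1  0  1  2  0  1  0  1  0  1  2  0  1  0
P-positions are exactly the n with G(n) = 0.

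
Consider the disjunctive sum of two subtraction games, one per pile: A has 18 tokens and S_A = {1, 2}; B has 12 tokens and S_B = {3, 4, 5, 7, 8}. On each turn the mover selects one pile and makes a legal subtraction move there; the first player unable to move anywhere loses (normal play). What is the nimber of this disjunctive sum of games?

Pile A, S = {1, 2}:
n :  0  1  2  3  4  5  6  7  8  9 10 11 12 13 14 15 16 17 18
G :  0  1  2  0  1  2  0  1  2  0  1  2  0  1  2  0  1  2  0
G_A(18) = 0.
Pile B, S = {3, 4, 5, 7, 8}:
G(0) = 0
G(1) = mex{} = 0
G(2) = mex{} = 0
G(3) = mex{0} = 1
G(4) = mex{0,0} = 1
G(5) = mex{0,0,0} = 1
G(6) = mex{1,0,0} = 2
G(7) = mex{1,1,0,0} = 2
G(8) = mex{1,1,1,0,0} = 2
G(9) = mex{2,1,1,0,0} = 3
G(10) = mex{2,2,1,1,0} = 3
G(11) = mex{2,2,2,1,1} = 0
G(12) = mex{3,2,2,1,1} = 0
G_B(12) = 0.
Combined Grundy value = 0 ⊕ 0 = 0.

0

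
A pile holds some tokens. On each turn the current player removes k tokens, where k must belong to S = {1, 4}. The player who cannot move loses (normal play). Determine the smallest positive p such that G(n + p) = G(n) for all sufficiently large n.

n :  0  1  2  3  4  5  6  7  8  9 10 11 12 13 14
G :  0  1  0  1  2  0  1  0  1  2  0  1  0  1  2
G(n+5) = G(n) holds for n = 0,…,3 (a full window of length max(S) = 4), so the sequence is purely periodic with period 5.

5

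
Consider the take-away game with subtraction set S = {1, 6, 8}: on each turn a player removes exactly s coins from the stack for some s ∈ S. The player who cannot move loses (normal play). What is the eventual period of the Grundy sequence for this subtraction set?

n :  0  1  2  3  4  5  6  7  8  9 10 11 12 13 14 15 16
G :  0  1  0  1  0  1  2  0  1  0  1  0  1  2  0  1  0
G(n+7) = G(n) holds for n = 0,…,7 (a full window of length max(S) = 8), so the sequence is purely periodic with period 7.

7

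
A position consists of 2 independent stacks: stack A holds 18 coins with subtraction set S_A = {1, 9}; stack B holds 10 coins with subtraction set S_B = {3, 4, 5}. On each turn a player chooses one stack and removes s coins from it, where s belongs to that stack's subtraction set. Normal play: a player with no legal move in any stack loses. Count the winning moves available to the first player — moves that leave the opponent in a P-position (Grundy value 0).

Stack A, S = {1, 9}:
G(0) = 0
G(1) = mex{0} = 1
G(2) = mex{1} = 0
G(3) = mex{0} = 1
G(4) = mex{1} = 0
G(5) = mex{0} = 1
G(6) = mex{1} = 0
G(7) = mex{0} = 1
G(8) = mex{1} = 0
G(9) = mex{0,0} = 1
G(10) = mex{1,1} = 0
G(11) = mex{0,0} = 1
G(12) = mex{1,1} = 0
G(13) = mex{0,0} = 1
G(14) = mex{1,1} = 0
G(15) = mex{0,0} = 1
G(16) = mex{1,1} = 0
G(17) = mex{0,0} = 1
G(18) = mex{1,1} = 0
G_A(18) = 0.
Stack B, S = {3, 4, 5}:
n :  0  1  2  3  4  5  6  7  8  9 10
G :  0  0  0  1  1  1  2  2  0  0  0
G_B(10) = 0.
Combined Grundy value = 0 ⊕ 0 = 0.
A winning move leaves total XOR = 0, i.e. changes one component's Grundy value g to g ⊕ X where X is the current total.
Stack A: target g' = 0⊕0 = 0, but every legal move changes the Grundy value (mex property), so 0 moves.
Stack B: target g' = 0⊕0 = 0, but every legal move changes the Grundy value (mex property), so 0 moves.

0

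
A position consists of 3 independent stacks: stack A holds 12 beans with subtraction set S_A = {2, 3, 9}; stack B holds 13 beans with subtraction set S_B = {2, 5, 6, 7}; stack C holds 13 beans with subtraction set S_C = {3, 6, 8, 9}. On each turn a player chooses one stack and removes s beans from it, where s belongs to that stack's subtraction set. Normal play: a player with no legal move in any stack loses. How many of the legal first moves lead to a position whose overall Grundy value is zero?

Stack A, S = {2, 3, 9}:
G(0) = 0
G(1) = mex{} = 0
G(2) = mex{0} = 1
G(3) = mex{0,0} = 1
G(4) = mex{1,0} = 2
G(5) = mex{1,1} = 0
G(6) = mex{2,1} = 0
G(7) = mex{0,2} = 1
G(8) = mex{0,0} = 1
G(9) = mex{1,0,0} = 2
G(10) = mex{1,1,0} = 2
G(11) = mex{2,1,1} = 0
G(12) = mex{2,2,1} = 0
G_A(12) = 0.
Stack B, S = {2, 5, 6, 7}:
G(0) = 0
G(1) = mex{} = 0
G(2) = mex{0} = 1
G(3) = mex{0} = 1
G(4) = mex{1} = 0
G(5) = mex{1,0} = 2
G(6) = mex{0,0,0} = 1
G(7) = mex{2,1,0,0} = 3
G(8) = mex{1,1,1,0} = 2
G(9) = mex{3,0,1,1} = 2
G(10) = mex{2,2,0,1} = 3
G(11) = mex{2,1,2,0} = 3
G(12) = mex{3,3,1,2} = 0
G(13) = mex{3,2,3,1} = 0
G_B(13) = 0.
Stack C, S = {3, 6, 8, 9}:
G(0) = 0
G(1) = mex{} = 0
G(2) = mex{} = 0
G(3) = mex{0} = 1
G(4) = mex{0} = 1
G(5) = mex{0} = 1
G(6) = mex{1,0} = 2
G(7) = mex{1,0} = 2
G(8) = mex{1,0,0} = 2
G(9) = mex{2,1,0,0} = 3
G(10) = mex{2,1,0,0} = 3
G(11) = mex{2,1,1,0} = 3
G(12) = mex{3,2,1,1} = 0
G(13) = mex{3,2,1,1} = 0
G_C(13) = 0.
Combined Grundy value = 0 ⊕ 0 ⊕ 0 = 0.
A winning move leaves total XOR = 0, i.e. changes one component's Grundy value g to g ⊕ X where X is the current total.
Stack A: target g' = 0⊕0 = 0, but every legal move changes the Grundy value (mex property), so 0 moves.
Stack B: target g' = 0⊕0 = 0, but every legal move changes the Grundy value (mex property), so 0 moves.
Stack C: target g' = 0⊕0 = 0, but every legal move changes the Grundy value (mex property), so 0 moves.

0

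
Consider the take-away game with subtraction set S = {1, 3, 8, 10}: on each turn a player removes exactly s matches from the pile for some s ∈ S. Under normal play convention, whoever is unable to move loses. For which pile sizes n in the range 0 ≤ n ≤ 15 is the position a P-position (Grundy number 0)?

0, 2, 4, 6, 11, 13, 15

G(0) = 0
G(1) = mex{0} = 1
G(2) = mex{1} = 0
G(3) = mex{0,0} = 1
G(4) = mex{1,1} = 0
G(5) = mex{0,0} = 1
G(6) = mex{1,1} = 0
G(7) = mex{0,0} = 1
G(8) = mex{1,1,0} = 2
G(9) = mex{2,0,1} = 3
G(10) = mex{3,1,0,0} = 2
G(11) = mex{2,2,1,1} = 0
G(12) = mex{0,3,0,0} = 1
G(13) = mex{1,2,1,1} = 0
G(14) = mex{0,0,0,0} = 1
G(15) = mex{1,1,1,1} = 0
P-positions are exactly the n with G(n) = 0.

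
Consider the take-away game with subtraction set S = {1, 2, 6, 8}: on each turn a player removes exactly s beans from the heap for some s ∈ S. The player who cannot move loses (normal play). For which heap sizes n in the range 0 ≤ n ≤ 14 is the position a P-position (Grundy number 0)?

0, 3, 7, 10, 14

n :  0  1  2  3  4  5  6  7  8  9 10 11 12 13 14
G :  0  1  2  0  1  2  3  0  1  2  0  1  2  3  0
P-positions are exactly the n with G(n) = 0.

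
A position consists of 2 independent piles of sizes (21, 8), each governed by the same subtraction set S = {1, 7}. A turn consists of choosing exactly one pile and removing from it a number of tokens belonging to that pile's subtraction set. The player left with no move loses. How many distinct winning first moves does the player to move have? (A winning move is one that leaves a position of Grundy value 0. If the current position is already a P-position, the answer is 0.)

4

All piles use S = {1, 7}:
n :  0  1  2  3  4  5  6  7  8  9 10 11 12 13 14 15 16 17 18 19 20 21
G :  0  1  0  1  0  1  0  1  0  1  0  1  0  1  0  1  0  1  0  1  0  1
Pile A: G(21) = 1.
Pile B: G(8) = 0.
Combined Grundy value = 1 ⊕ 0 = 1.
A winning move leaves total XOR = 0, i.e. changes one component's Grundy value g to g ⊕ X where X is the current total.
Pile A: need g' = 1⊕1 = 0. Options: 21−1→G=0, 21−7→G=0. Hits: 2.
Pile B: need g' = 0⊕1 = 1. Options: 8−1→G=1, 8−7→G=1. Hits: 2.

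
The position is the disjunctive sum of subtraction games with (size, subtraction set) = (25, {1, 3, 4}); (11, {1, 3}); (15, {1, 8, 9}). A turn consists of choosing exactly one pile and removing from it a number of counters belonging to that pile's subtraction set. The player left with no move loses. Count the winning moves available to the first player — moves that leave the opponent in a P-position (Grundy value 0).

Pile A, S = {1, 3, 4}:
n :  0  1  2  3  4  5  6  7  8  9 10 11 12 13 14 15 16 17 18 19 20 21 22 23 24 25
G :  0  1  0  1  2  3  2  0  1  0  1  2  3  2  0  1  0  1  2  3  2  0  1  0  1  2
G_A(25) = 2.
Pile B, S = {1, 3}:
n :  0  1  2  3  4  5  6  7  8  9 10 11
G :  0  1  0  1  0  1  0  1  0  1  0  1
G_B(11) = 1.
Pile C, S = {1, 8, 9}:
n :  0  1  2  3  4  5  6  7  8  9 10 11 12 13 14 15
G :  0  1  0  1  0  1  0  1  2  3  2  3  2  3  2  3
G_C(15) = 3.
Combined Grundy value = 2 ⊕ 1 ⊕ 3 = 0.
A winning move leaves total XOR = 0, i.e. changes one component's Grundy value g to g ⊕ X where X is the current total.
Pile A: target g' = 2⊕0 = 2, but every legal move changes the Grundy value (mex property), so 0 moves.
Pile B: target g' = 1⊕0 = 1, but every legal move changes the Grundy value (mex property), so 0 moves.
Pile C: target g' = 3⊕0 = 3, but every legal move changes the Grundy value (mex property), so 0 moves.

0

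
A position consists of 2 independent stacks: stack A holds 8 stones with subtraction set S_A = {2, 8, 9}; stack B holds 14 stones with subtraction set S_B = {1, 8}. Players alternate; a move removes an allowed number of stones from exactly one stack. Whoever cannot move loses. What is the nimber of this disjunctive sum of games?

Stack A, S = {2, 8, 9}:
G(0) = 0
G(1) = mex{} = 0
G(2) = mex{0} = 1
G(3) = mex{0} = 1
G(4) = mex{1} = 0
G(5) = mex{1} = 0
G(6) = mex{0} = 1
G(7) = mex{0} = 1
G(8) = mex{1,0} = 2
G_A(8) = 2.
Stack B, S = {1, 8}:
G(0) = 0
G(1) = mex{0} = 1
G(2) = mex{1} = 0
G(3) = mex{0} = 1
G(4) = mex{1} = 0
G(5) = mex{0} = 1
G(6) = mex{1} = 0
G(7) = mex{0} = 1
G(8) = mex{1,0} = 2
G(9) = mex{2,1} = 0
G(10) = mex{0,0} = 1
G(11) = mex{1,1} = 0
G(12) = mex{0,0} = 1
G(13) = mex{1,1} = 0
G(14) = mex{0,0} = 1
G_B(14) = 1.
Combined Grundy value = 2 ⊕ 1 = 3.

3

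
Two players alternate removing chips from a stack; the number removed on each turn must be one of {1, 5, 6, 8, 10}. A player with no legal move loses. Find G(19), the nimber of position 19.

n :  0  1  2  3  4  5  6  7  8  9 10 11 12 13 14 15 16 17 18 19
G :  0  1  0  1  0  1  2  3  2  3  2  0  1  0  1  0  1  2  3  2

2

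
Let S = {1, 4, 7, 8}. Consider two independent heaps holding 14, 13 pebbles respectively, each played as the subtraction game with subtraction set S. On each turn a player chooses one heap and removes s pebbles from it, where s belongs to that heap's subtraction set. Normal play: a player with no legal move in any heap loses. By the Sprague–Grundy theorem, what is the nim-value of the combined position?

3

All heaps use S = {1, 4, 7, 8}:
G(0) = 0
G(1) = mex{0} = 1
G(2) = mex{1} = 0
G(3) = mex{0} = 1
G(4) = mex{1,0} = 2
G(5) = mex{2,1} = 0
G(6) = mex{0,0} = 1
G(7) = mex{1,1,0} = 2
G(8) = mex{2,2,1,0} = 3
G(9) = mex{3,0,0,1} = 2
G(10) = mex{2,1,1,0} = 3
G(11) = mex{3,2,2,1} = 0
G(12) = mex{0,3,0,2} = 1
G(13) = mex{1,2,1,0} = 3
G(14) = mex{3,3,2,1} = 0
Heap A: G(14) = 0.
Heap B: G(13) = 3.
Combined Grundy value = 0 ⊕ 3 = 3.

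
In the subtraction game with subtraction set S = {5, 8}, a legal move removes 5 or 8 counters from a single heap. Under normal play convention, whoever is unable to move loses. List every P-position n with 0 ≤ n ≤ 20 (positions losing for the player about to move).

n :  0  1  2  3  4  5  6  7  8  9 10 11 12 13 14 15 16 17 18 19 20
G :  0  0  0  0  0  1  1  1  1  1  2  2  2  0  0  0  0  0  1  1  1
P-positions are exactly the n with G(n) = 0.

0, 1, 2, 3, 4, 13, 14, 15, 16, 17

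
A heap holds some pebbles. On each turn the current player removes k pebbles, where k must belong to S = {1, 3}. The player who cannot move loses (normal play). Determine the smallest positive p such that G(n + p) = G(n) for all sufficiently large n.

G(0) = 0
G(1) = mex{0} = 1
G(2) = mex{1} = 0
G(3) = mex{0,0} = 1
G(4) = mex{1,1} = 0
G(5) = mex{0,0} = 1
G(6) = mex{1,1} = 0
G(7) = mex{0,0} = 1
G(8) = mex{1,1} = 0
G(9) = mex{0,0} = 1
G(10) = mex{1,1} = 0
G(11) = mex{0,0} = 1
G(12) = mex{1,1} = 0
G(13) = mex{0,0} = 1
G(14) = mex{1,1} = 0
G(n+2) = G(n) holds for n = 0,…,2 (a full window of length max(S) = 3), so the sequence is purely periodic with period 2.

2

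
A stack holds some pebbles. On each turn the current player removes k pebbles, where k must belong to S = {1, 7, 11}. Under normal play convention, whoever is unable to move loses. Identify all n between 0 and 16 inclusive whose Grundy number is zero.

n :  0  1  2  3  4  5  6  7  8  9 10 11 12 13 14 15 16
G :  0  1  0  1  0  1  0  1  0  1  0  1  0  1  0  1  0
P-positions are exactly the n with G(n) = 0.

0, 2, 4, 6, 8, 10, 12, 14, 16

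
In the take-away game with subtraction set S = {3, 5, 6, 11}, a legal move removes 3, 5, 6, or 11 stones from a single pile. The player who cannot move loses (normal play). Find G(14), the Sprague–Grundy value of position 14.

4

n :  0  1  2  3  4  5  6  7  8  9 10 11 12 13 14
G :  0  0  0  1  1  1  2  2  2  0  0  3  1  1  4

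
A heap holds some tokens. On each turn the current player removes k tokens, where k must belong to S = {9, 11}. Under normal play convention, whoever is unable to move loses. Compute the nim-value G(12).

1

n :  0  1  2  3  4  5  6  7  8  9 10 11 12
G :  0  0  0  0  0  0  0  0  0  1  1  1  1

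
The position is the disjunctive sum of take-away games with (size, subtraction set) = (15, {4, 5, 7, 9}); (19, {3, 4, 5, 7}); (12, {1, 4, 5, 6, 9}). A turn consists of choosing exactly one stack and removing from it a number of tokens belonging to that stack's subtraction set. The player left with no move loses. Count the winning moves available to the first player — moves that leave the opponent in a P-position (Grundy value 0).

Stack A, S = {4, 5, 7, 9}:
n :  0  1  2  3  4  5  6  7  8  9 10 11 12 13 14 15
G :  0  0  0  0  1  1  1  1  2  2  2  2  3  0  0  0
G_A(15) = 0.
Stack B, S = {3, 4, 5, 7}:
G(0) = 0
G(1) = mex{} = 0
G(2) = mex{} = 0
G(3) = mex{0} = 1
G(4) = mex{0,0} = 1
G(5) = mex{0,0,0} = 1
G(6) = mex{1,0,0} = 2
G(7) = mex{1,1,0,0} = 2
G(8) = mex{1,1,1,0} = 2
G(9) = mex{2,1,1,0} = 3
G(10) = mex{2,2,1,1} = 0
G(11) = mex{2,2,2,1} = 0
G(12) = mex{3,2,2,1} = 0
G(13) = mex{0,3,2,2} = 1
G(14) = mex{0,0,3,2} = 1
G(15) = mex{0,0,0,2} = 1
G(16) = mex{1,0,0,3} = 2
G(17) = mex{1,1,0,0} = 2
G(18) = mex{1,1,1,0} = 2
G(19) = mex{2,1,1,0} = 3
G_B(19) = 3.
Stack C, S = {1, 4, 5, 6, 9}:
G(0) = 0
G(1) = mex{0} = 1
G(2) = mex{1} = 0
G(3) = mex{0} = 1
G(4) = mex{1,0} = 2
G(5) = mex{2,1,0} = 3
G(6) = mex{3,0,1,0} = 2
G(7) = mex{2,1,0,1} = 3
G(8) = mex{3,2,1,0} = 4
G(9) = mex{4,3,2,1,0} = 5
G(10) = mex{5,2,3,2,1} = 0
G(11) = mex{0,3,2,3,0} = 1
G(12) = mex{1,4,3,2,1} = 0
G_C(12) = 0.
Combined Grundy value = 0 ⊕ 3 ⊕ 0 = 3.
A winning move leaves total XOR = 0, i.e. changes one component's Grundy value g to g ⊕ X where X is the current total.
Stack A: need g' = 0⊕3 = 3. Options: 15−4→G=2, 15−5→G=2, 15−7→G=2, 15−9→G=1. Hits: 0.
Stack B: need g' = 3⊕3 = 0. Options: 19−3→G=2, 19−4→G=1, 19−5→G=1, 19−7→G=0. Hits: 1.
Stack C: need g' = 0⊕3 = 3. Options: 12−1→G=1, 12−4→G=4, 12−5→G=3, 12−6→G=2, 12−9→G=1. Hits: 1.

2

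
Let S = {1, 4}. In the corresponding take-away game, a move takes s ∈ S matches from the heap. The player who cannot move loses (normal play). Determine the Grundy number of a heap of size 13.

1

n :  0  1  2  3  4  5  6  7  8  9 10 11 12 13
G :  0  1  0  1  2  0  1  0  1  2  0  1  0  1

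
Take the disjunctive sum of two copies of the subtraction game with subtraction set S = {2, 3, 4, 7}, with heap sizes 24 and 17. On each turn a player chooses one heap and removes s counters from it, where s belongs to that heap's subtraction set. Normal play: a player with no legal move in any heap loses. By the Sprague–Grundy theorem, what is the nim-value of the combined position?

All heaps use S = {2, 3, 4, 7}:
G(0) = 0
G(1) = mex{} = 0
G(2) = mex{0} = 1
G(3) = mex{0,0} = 1
G(4) = mex{1,0,0} = 2
G(5) = mex{1,1,0} = 2
G(6) = mex{2,1,1} = 0
G(7) = mex{2,2,1,0} = 3
G(8) = mex{0,2,2,0} = 1
G(9) = mex{3,0,2,1} = 4
G(10) = mex{1,3,0,1} = 2
G(11) = mex{4,1,3,2} = 0
G(12) = mex{2,4,1,2} = 0
G(13) = mex{0,2,4,0} = 1
G(14) = mex{0,0,2,3} = 1
G(15) = mex{1,0,0,1} = 2
G(16) = mex{1,1,0,4} = 2
G(17) = mex{2,1,1,2} = 0
G(18) = mex{2,2,1,0} = 3
G(19) = mex{0,2,2,0} = 1
G(20) = mex{3,0,2,1} = 4
G(21) = mex{1,3,0,1} = 2
G(22) = mex{4,1,3,2} = 0
G(23) = mex{2,4,1,2} = 0
G(24) = mex{0,2,4,0} = 1
Heap A: G(24) = 1.
Heap B: G(17) = 0.
Combined Grundy value = 1 ⊕ 0 = 1.

1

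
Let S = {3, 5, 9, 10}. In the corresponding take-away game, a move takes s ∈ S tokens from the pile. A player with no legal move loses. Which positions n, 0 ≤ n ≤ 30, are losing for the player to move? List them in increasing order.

0, 1, 2, 8, 14, 15, 16, 22, 28, 29, 30

n :  0  1  2  3  4  5  6  7  8  9 10 11 12 13 14 15 16 17 18 19 20 21 22 23 24 25 26 27 28 29 30
G :  0  0  0  1  1  1  2  2  0  3  3  1  4  2  0  0  0  1  1  1  2  2  0  3  3  1  4  2  0  0  0
P-positions are exactly the n with G(n) = 0.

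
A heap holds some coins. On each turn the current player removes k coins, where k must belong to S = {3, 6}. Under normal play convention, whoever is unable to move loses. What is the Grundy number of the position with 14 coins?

1

G(0) = 0
G(1) = mex{} = 0
G(2) = mex{} = 0
G(3) = mex{0} = 1
G(4) = mex{0} = 1
G(5) = mex{0} = 1
G(6) = mex{1,0} = 2
G(7) = mex{1,0} = 2
G(8) = mex{1,0} = 2
G(9) = mex{2,1} = 0
G(10) = mex{2,1} = 0
G(11) = mex{2,1} = 0
G(12) = mex{0,2} = 1
G(13) = mex{0,2} = 1
G(14) = mex{0,2} = 1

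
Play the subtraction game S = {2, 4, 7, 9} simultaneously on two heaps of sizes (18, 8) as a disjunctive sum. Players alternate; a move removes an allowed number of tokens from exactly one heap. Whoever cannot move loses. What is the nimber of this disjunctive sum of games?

All heaps use S = {2, 4, 7, 9}:
G(0) = 0
G(1) = mex{} = 0
G(2) = mex{0} = 1
G(3) = mex{0} = 1
G(4) = mex{1,0} = 2
G(5) = mex{1,0} = 2
G(6) = mex{2,1} = 0
G(7) = mex{2,1,0} = 3
G(8) = mex{0,2,0} = 1
G(9) = mex{3,2,1,0} = 4
G(10) = mex{1,0,1,0} = 2
G(11) = mex{4,3,2,1} = 0
G(12) = mex{2,1,2,1} = 0
G(13) = mex{0,4,0,2} = 1
G(14) = mex{0,2,3,2} = 1
G(15) = mex{1,0,1,0} = 2
G(16) = mex{1,0,4,3} = 2
G(17) = mex{2,1,2,1} = 0
G(18) = mex{2,1,0,4} = 3
Heap A: G(18) = 3.
Heap B: G(8) = 1.
Combined Grundy value = 3 ⊕ 1 = 2.

2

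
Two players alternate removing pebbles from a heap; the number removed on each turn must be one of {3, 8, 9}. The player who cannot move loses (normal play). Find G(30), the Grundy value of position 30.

n :  0  1  2  3  4  5  6  7  8  9 10 11 12 13 14 15 16 17 18 19 20 21 22 23 24 25 26 27 28 29 30
G :  0  0  0  1  1  1  0  0  2  1  1  3  0  0  2  1  1  0  0  0  1  1  1  0  0  2  1  1  3  0  0

0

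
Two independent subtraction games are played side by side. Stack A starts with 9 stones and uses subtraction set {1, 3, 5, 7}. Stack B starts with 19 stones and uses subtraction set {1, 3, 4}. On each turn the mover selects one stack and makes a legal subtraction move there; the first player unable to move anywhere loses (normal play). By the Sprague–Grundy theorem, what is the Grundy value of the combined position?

Stack A, S = {1, 3, 5, 7}:
n : 0 1 2 3 4 5 6 7 8 9
G : 0 1 0 1 0 1 0 1 0 1
G_A(9) = 1.
Stack B, S = {1, 3, 4}:
n :  0  1  2  3  4  5  6  7  8  9 10 11 12 13 14 15 16 17 18 19
G :  0  1  0  1  2  3  2  0  1  0  1  2  3  2  0  1  0  1  2  3
G_B(19) = 3.
Combined Grundy value = 1 ⊕ 3 = 2.

2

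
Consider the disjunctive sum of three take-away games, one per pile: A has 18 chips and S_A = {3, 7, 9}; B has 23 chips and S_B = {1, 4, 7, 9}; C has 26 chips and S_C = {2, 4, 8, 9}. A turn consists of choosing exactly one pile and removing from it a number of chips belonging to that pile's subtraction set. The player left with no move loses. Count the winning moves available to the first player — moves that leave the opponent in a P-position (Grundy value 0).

6

Pile A, S = {3, 7, 9}:
n :  0  1  2  3  4  5  6  7  8  9 10 11 12 13 14 15 16 17 18
G :  0  0  0  1  1  1  0  2  2  1  3  3  0  2  0  1  0  1  0
G_A(18) = 0.
Pile B, S = {1, 4, 7, 9}:
G(0) = 0
G(1) = mex{0} = 1
G(2) = mex{1} = 0
G(3) = mex{0} = 1
G(4) = mex{1,0} = 2
G(5) = mex{2,1} = 0
G(6) = mex{0,0} = 1
G(7) = mex{1,1,0} = 2
G(8) = mex{2,2,1} = 0
G(9) = mex{0,0,0,0} = 1
G(10) = mex{1,1,1,1} = 0
G(11) = mex{0,2,2,0} = 1
G(12) = mex{1,0,0,1} = 2
G(13) = mex{2,1,1,2} = 0
G(14) = mex{0,0,2,0} = 1
G(15) = mex{1,1,0,1} = 2
G(16) = mex{2,2,1,2} = 0
G(17) = mex{0,0,0,0} = 1
G(18) = mex{1,1,1,1} = 0
G(19) = mex{0,2,2,0} = 1
G(20) = mex{1,0,0,1} = 2
G(21) = mex{2,1,1,2} = 0
G(22) = mex{0,0,2,0} = 1
G(23) = mex{1,1,0,1} = 2
G_B(23) = 2.
Pile C, S = {2, 4, 8, 9}:
G(0) = 0
G(1) = mex{} = 0
G(2) = mex{0} = 1
G(3) = mex{0} = 1
G(4) = mex{1,0} = 2
G(5) = mex{1,0} = 2
G(6) = mex{2,1} = 0
G(7) = mex{2,1} = 0
G(8) = mex{0,2,0} = 1
G(9) = mex{0,2,0,0} = 1
G(10) = mex{1,0,1,0} = 2
G(11) = mex{1,0,1,1} = 2
G(12) = mex{2,1,2,1} = 0
G(13) = mex{2,1,2,2} = 0
G(14) = mex{0,2,0,2} = 1
G(15) = mex{0,2,0,0} = 1
G(16) = mex{1,0,1,0} = 2
G(17) = mex{1,0,1,1} = 2
G(18) = mex{2,1,2,1} = 0
G(19) = mex{2,1,2,2} = 0
G(20) = mex{0,2,0,2} = 1
G(21) = mex{0,2,0,0} = 1
G(22) = mex{1,0,1,0} = 2
G(23) = mex{1,0,1,1} = 2
G(24) = mex{2,1,2,1} = 0
G(25) = mex{2,1,2,2} = 0
G(26) = mex{0,2,0,2} = 1
G_C(26) = 1.
Combined Grundy value = 0 ⊕ 2 ⊕ 1 = 3.
A winning move leaves total XOR = 0, i.e. changes one component's Grundy value g to g ⊕ X where X is the current total.
Pile A: need g' = 0⊕3 = 3. Options: 18−3→G=1, 18−7→G=3, 18−9→G=1. Hits: 1.
Pile B: need g' = 2⊕3 = 1. Options: 23−1→G=1, 23−4→G=1, 23−7→G=0, 23−9→G=1. Hits: 3.
Pile C: need g' = 1⊕3 = 2. Options: 26−2→G=0, 26−4→G=2, 26−8→G=0, 26−9→G=2. Hits: 2.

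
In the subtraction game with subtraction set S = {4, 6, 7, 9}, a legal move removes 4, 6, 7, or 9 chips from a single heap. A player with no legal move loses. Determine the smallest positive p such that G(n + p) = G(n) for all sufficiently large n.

n :  0  1  2  3  4  5  6  7  8  9 10 11 12 13 14 15 16 17 18 19 20 21 22 23 24 25 26 27
G :  0  0  0  0  1  1  1  1  2  2  2  2  3  0  0  0  0  1  1  1  1  2  2  2  2  3  0  0
G(n+13) = G(n) holds for n = 0,…,8 (a full window of length max(S) = 9), so the sequence is purely periodic with period 13.

13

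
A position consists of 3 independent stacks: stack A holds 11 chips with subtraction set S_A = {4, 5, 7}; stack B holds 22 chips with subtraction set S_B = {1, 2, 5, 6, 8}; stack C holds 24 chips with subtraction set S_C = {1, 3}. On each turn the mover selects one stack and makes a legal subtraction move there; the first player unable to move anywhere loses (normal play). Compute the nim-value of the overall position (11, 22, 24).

Stack A, S = {4, 5, 7}:
G(0) = 0
G(1) = mex{} = 0
G(2) = mex{} = 0
G(3) = mex{} = 0
G(4) = mex{0} = 1
G(5) = mex{0,0} = 1
G(6) = mex{0,0} = 1
G(7) = mex{0,0,0} = 1
G(8) = mex{1,0,0} = 2
G(9) = mex{1,1,0} = 2
G(10) = mex{1,1,0} = 2
G(11) = mex{1,1,1} = 0
G_A(11) = 0.
Stack B, S = {1, 2, 5, 6, 8}:
n :  0  1  2  3  4  5  6  7  8  9 10 11 12 13 14 15 16 17 18 19 20 21 22
G :  0  1  2  0  1  2  3  0  1  2  0  1  2  3  0  1  2  0  1  2  3  0  1
G_B(22) = 1.
Stack C, S = {1, 3}:
G(0) = 0
G(1) = mex{0} = 1
G(2) = mex{1} = 0
G(3) = mex{0,0} = 1
G(4) = mex{1,1} = 0
G(5) = mex{0,0} = 1
G(6) = mex{1,1} = 0
G(7) = mex{0,0} = 1
G(8) = mex{1,1} = 0
G(9) = mex{0,0} = 1
G(10) = mex{1,1} = 0
G(11) = mex{0,0} = 1
G(12) = mex{1,1} = 0
G(13) = mex{0,0} = 1
G(14) = mex{1,1} = 0
G(15) = mex{0,0} = 1
G(16) = mex{1,1} = 0
G(17) = mex{0,0} = 1
G(18) = mex{1,1} = 0
G(19) = mex{0,0} = 1
G(20) = mex{1,1} = 0
G(21) = mex{0,0} = 1
G(22) = mex{1,1} = 0
G(23) = mex{0,0} = 1
G(24) = mex{1,1} = 0
G_C(24) = 0.
Combined Grundy value = 0 ⊕ 1 ⊕ 0 = 1.

1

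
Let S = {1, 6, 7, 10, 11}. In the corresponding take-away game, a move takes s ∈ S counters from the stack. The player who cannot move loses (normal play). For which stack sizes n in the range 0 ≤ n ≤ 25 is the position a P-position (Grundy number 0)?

0, 2, 4, 16, 18, 20

G(0) = 0
G(1) = mex{0} = 1
G(2) = mex{1} = 0
G(3) = mex{0} = 1
G(4) = mex{1} = 0
G(5) = mex{0} = 1
G(6) = mex{1,0} = 2
G(7) = mex{2,1,0} = 3
G(8) = mex{3,0,1} = 2
G(9) = mex{2,1,0} = 3
G(10) = mex{3,0,1,0} = 2
G(11) = mex{2,1,0,1,0} = 3
G(12) = mex{3,2,1,0,1} = 4
G(13) = mex{4,3,2,1,0} = 5
G(14) = mex{5,2,3,0,1} = 4
G(15) = mex{4,3,2,1,0} = 5
G(16) = mex{5,2,3,2,1} = 0
G(17) = mex{0,3,2,3,2} = 1
G(18) = mex{1,4,3,2,3} = 0
G(19) = mex{0,5,4,3,2} = 1
G(20) = mex{1,4,5,2,3} = 0
G(21) = mex{0,5,4,3,2} = 1
G(22) = mex{1,0,5,4,3} = 2
G(23) = mex{2,1,0,5,4} = 3
G(24) = mex{3,0,1,4,5} = 2
G(25) = mex{2,1,0,5,4} = 3
P-positions are exactly the n with G(n) = 0.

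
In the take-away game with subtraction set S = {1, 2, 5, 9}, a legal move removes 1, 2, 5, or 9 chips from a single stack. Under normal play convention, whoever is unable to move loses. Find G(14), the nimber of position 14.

G(0) = 0
G(1) = mex{0} = 1
G(2) = mex{1,0} = 2
G(3) = mex{2,1} = 0
G(4) = mex{0,2} = 1
G(5) = mex{1,0,0} = 2
G(6) = mex{2,1,1} = 0
G(7) = mex{0,2,2} = 1
G(8) = mex{1,0,0} = 2
G(9) = mex{2,1,1,0} = 3
G(10) = mex{3,2,2,1} = 0
G(11) = mex{0,3,0,2} = 1
G(12) = mex{1,0,1,0} = 2
G(13) = mex{2,1,2,1} = 0
G(14) = mex{0,2,3,2} = 1

1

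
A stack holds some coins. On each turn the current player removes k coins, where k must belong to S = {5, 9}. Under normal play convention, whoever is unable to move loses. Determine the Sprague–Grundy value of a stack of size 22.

1

G(0) = 0
G(1) = mex{} = 0
G(2) = mex{} = 0
G(3) = mex{} = 0
G(4) = mex{} = 0
G(5) = mex{0} = 1
G(6) = mex{0} = 1
G(7) = mex{0} = 1
G(8) = mex{0} = 1
G(9) = mex{0,0} = 1
G(10) = mex{1,0} = 2
G(11) = mex{1,0} = 2
G(12) = mex{1,0} = 2
G(13) = mex{1,0} = 2
G(14) = mex{1,1} = 0
G(15) = mex{2,1} = 0
G(16) = mex{2,1} = 0
G(17) = mex{2,1} = 0
G(18) = mex{2,1} = 0
G(19) = mex{0,2} = 1
G(20) = mex{0,2} = 1
G(21) = mex{0,2} = 1
G(22) = mex{0,2} = 1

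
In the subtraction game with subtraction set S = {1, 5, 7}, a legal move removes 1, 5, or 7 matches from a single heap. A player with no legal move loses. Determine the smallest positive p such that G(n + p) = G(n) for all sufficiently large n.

2

n :  0  1  2  3  4  5  6  7  8  9 10 11 12 13 14
G :  0  1  0  1  0  1  0  1  0  1  0  1  0  1  0
G(n+2) = G(n) holds for n = 0,…,6 (a full window of length max(S) = 7), so the sequence is purely periodic with period 2.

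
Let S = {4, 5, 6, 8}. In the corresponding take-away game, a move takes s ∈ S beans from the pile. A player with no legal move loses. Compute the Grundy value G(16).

n :  0  1  2  3  4  5  6  7  8  9 10 11 12 13 14 15 16
G :  0  0  0  0  1  1  1  1  2  2  2  2  0  0  0  0  1

1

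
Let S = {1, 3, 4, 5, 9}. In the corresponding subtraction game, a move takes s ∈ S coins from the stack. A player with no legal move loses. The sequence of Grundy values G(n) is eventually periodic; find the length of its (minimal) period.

8

n :  0  1  2  3  4  5  6  7  8  9 10 11 12 13 14 15 16 17 18
G :  0  1  0  1  2  3  2  3  0  1  0  1  2  3  2  3  0  1  0
G(n+8) = G(n) holds for n = 0,…,8 (a full window of length max(S) = 9), so the sequence is purely periodic with period 8.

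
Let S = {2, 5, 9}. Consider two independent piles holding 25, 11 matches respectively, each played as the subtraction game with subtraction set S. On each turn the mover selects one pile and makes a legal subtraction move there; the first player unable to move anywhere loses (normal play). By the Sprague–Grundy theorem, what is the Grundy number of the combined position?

0

All piles use S = {2, 5, 9}:
n :  0  1  2  3  4  5  6  7  8  9 10 11 12 13 14 15 16 17 18 19 20 21 22 23 24 25
G :  0  0  1  1  0  2  1  0  0  1  1  0  2  1  0  0  1  1  0  2  1  0  0  1  1  0
Pile A: G(25) = 0.
Pile B: G(11) = 0.
Combined Grundy value = 0 ⊕ 0 = 0.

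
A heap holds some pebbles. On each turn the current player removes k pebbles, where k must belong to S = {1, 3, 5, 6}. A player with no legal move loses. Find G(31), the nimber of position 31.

3

G(0) = 0
G(1) = mex{0} = 1
G(2) = mex{1} = 0
G(3) = mex{0,0} = 1
G(4) = mex{1,1} = 0
G(5) = mex{0,0,0} = 1
G(6) = mex{1,1,1,0} = 2
G(7) = mex{2,0,0,1} = 3
G(8) = mex{3,1,1,0} = 2
G(9) = mex{2,2,0,1} = 3
G(10) = mex{3,3,1,0} = 2
G(11) = mex{2,2,2,1} = 0
G(12) = mex{0,3,3,2} = 1
G(13) = mex{1,2,2,3} = 0
G(14) = mex{0,0,3,2} = 1
G(15) = mex{1,1,2,3} = 0
G(16) = mex{0,0,0,2} = 1
G(17) = mex{1,1,1,0} = 2
G(18) = mex{2,0,0,1} = 3
G(19) = mex{3,1,1,0} = 2
G(20) = mex{2,2,0,1} = 3
G(21) = mex{3,3,1,0} = 2
G(22) = mex{2,2,2,1} = 0
G(23) = mex{0,3,3,2} = 1
G(24) = mex{1,2,2,3} = 0
G(25) = mex{0,0,3,2} = 1
G(26) = mex{1,1,2,3} = 0
G(27) = mex{0,0,0,2} = 1
G(28) = mex{1,1,1,0} = 2
G(29) = mex{2,0,0,1} = 3
G(30) = mex{3,1,1,0} = 2
G(31) = mex{2,2,0,1} = 3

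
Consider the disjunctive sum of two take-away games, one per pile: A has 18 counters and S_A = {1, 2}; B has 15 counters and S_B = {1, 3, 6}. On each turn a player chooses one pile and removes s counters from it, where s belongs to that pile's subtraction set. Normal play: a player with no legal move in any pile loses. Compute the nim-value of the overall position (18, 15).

Pile A, S = {1, 2}:
G(0) = 0
G(1) = mex{0} = 1
G(2) = mex{1,0} = 2
G(3) = mex{2,1} = 0
G(4) = mex{0,2} = 1
G(5) = mex{1,0} = 2
G(6) = mex{2,1} = 0
G(7) = mex{0,2} = 1
G(8) = mex{1,0} = 2
G(9) = mex{2,1} = 0
G(10) = mex{0,2} = 1
G(11) = mex{1,0} = 2
G(12) = mex{2,1} = 0
G(13) = mex{0,2} = 1
G(14) = mex{1,0} = 2
G(15) = mex{2,1} = 0
G(16) = mex{0,2} = 1
G(17) = mex{1,0} = 2
G(18) = mex{2,1} = 0
G_A(18) = 0.
Pile B, S = {1, 3, 6}:
G(0) = 0
G(1) = mex{0} = 1
G(2) = mex{1} = 0
G(3) = mex{0,0} = 1
G(4) = mex{1,1} = 0
G(5) = mex{0,0} = 1
G(6) = mex{1,1,0} = 2
G(7) = mex{2,0,1} = 3
G(8) = mex{3,1,0} = 2
G(9) = mex{2,2,1} = 0
G(10) = mex{0,3,0} = 1
G(11) = mex{1,2,1} = 0
G(12) = mex{0,0,2} = 1
G(13) = mex{1,1,3} = 0
G(14) = mex{0,0,2} = 1
G(15) = mex{1,1,0} = 2
G_B(15) = 2.
Combined Grundy value = 0 ⊕ 2 = 2.

2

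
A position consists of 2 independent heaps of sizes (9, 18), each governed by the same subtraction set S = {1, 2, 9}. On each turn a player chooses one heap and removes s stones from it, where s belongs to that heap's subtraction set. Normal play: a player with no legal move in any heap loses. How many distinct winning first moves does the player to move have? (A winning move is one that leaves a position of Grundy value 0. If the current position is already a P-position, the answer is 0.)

2

All heaps use S = {1, 2, 9}:
n :  0  1  2  3  4  5  6  7  8  9 10 11 12 13 14 15 16 17 18
G :  0  1  2  0  1  2  0  1  2  3  0  1  2  0  1  2  0  1  2
Heap A: G(9) = 3.
Heap B: G(18) = 2.
Combined Grundy value = 3 ⊕ 2 = 1.
A winning move leaves total XOR = 0, i.e. changes one component's Grundy value g to g ⊕ X where X is the current total.
Heap A: need g' = 3⊕1 = 2. Options: 9−1→G=2, 9−2→G=1, 9−9→G=0. Hits: 1.
Heap B: need g' = 2⊕1 = 3. Options: 18−1→G=1, 18−2→G=0, 18−9→G=3. Hits: 1.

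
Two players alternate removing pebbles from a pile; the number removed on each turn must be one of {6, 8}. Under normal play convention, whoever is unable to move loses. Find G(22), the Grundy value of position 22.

G(0) = 0
G(1) = mex{} = 0
G(2) = mex{} = 0
G(3) = mex{} = 0
G(4) = mex{} = 0
G(5) = mex{} = 0
G(6) = mex{0} = 1
G(7) = mex{0} = 1
G(8) = mex{0,0} = 1
G(9) = mex{0,0} = 1
G(10) = mex{0,0} = 1
G(11) = mex{0,0} = 1
G(12) = mex{1,0} = 2
G(13) = mex{1,0} = 2
G(14) = mex{1,1} = 0
G(15) = mex{1,1} = 0
G(16) = mex{1,1} = 0
G(17) = mex{1,1} = 0
G(18) = mex{2,1} = 0
G(19) = mex{2,1} = 0
G(20) = mex{0,2} = 1
G(21) = mex{0,2} = 1
G(22) = mex{0,0} = 1

1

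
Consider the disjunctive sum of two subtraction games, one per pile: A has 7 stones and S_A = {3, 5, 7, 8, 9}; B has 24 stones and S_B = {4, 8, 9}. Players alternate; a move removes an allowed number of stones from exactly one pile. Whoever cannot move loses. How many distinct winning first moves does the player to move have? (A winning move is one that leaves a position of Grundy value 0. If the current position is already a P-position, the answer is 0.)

0

Pile A, S = {3, 5, 7, 8, 9}:
n : 0 1 2 3 4 5 6 7
G : 0 0 0 1 1 1 2 2
G_A(7) = 2.
Pile B, S = {4, 8, 9}:
G(0) = 0
G(1) = mex{} = 0
G(2) = mex{} = 0
G(3) = mex{} = 0
G(4) = mex{0} = 1
G(5) = mex{0} = 1
G(6) = mex{0} = 1
G(7) = mex{0} = 1
G(8) = mex{1,0} = 2
G(9) = mex{1,0,0} = 2
G(10) = mex{1,0,0} = 2
G(11) = mex{1,0,0} = 2
G(12) = mex{2,1,0} = 3
G(13) = mex{2,1,1} = 0
G(14) = mex{2,1,1} = 0
G(15) = mex{2,1,1} = 0
G(16) = mex{3,2,1} = 0
G(17) = mex{0,2,2} = 1
G(18) = mex{0,2,2} = 1
G(19) = mex{0,2,2} = 1
G(20) = mex{0,3,2} = 1
G(21) = mex{1,0,3} = 2
G(22) = mex{1,0,0} = 2
G(23) = mex{1,0,0} = 2
G(24) = mex{1,0,0} = 2
G_B(24) = 2.
Combined Grundy value = 2 ⊕ 2 = 0.
A winning move leaves total XOR = 0, i.e. changes one component's Grundy value g to g ⊕ X where X is the current total.
Pile A: target g' = 2⊕0 = 2, but every legal move changes the Grundy value (mex property), so 0 moves.
Pile B: target g' = 2⊕0 = 2, but every legal move changes the Grundy value (mex property), so 0 moves.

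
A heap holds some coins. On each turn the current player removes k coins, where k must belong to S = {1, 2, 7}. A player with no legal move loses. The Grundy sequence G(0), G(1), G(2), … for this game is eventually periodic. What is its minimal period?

n :  0  1  2  3  4  5  6  7  8  9 10 11 12 13 14
G :  0  1  2  0  1  2  0  1  2  0  1  2  0  1  2
G(n+3) = G(n) holds for n = 0,…,6 (a full window of length max(S) = 7), so the sequence is purely periodic with period 3.

3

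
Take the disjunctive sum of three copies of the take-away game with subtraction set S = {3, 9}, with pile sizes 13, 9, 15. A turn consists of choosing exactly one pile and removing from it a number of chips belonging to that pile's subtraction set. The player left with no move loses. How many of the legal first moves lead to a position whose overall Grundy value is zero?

All piles use S = {3, 9}:
n :  0  1  2  3  4  5  6  7  8  9 10 11 12 13 14 15
G :  0  0  0  1  1  1  0  0  0  1  1  1  0  0  0  1
Pile A: G(13) = 0.
Pile B: G(9) = 1.
Pile C: G(15) = 1.
Combined Grundy value = 0 ⊕ 1 ⊕ 1 = 0.
A winning move leaves total XOR = 0, i.e. changes one component's Grundy value g to g ⊕ X where X is the current total.
Pile A: target g' = 0⊕0 = 0, but every legal move changes the Grundy value (mex property), so 0 moves.
Pile B: target g' = 1⊕0 = 1, but every legal move changes the Grundy value (mex property), so 0 moves.
Pile C: target g' = 1⊕0 = 1, but every legal move changes the Grundy value (mex property), so 0 moves.

0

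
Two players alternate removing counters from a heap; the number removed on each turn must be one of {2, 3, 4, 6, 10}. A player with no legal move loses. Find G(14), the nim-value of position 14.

G(0) = 0
G(1) = mex{} = 0
G(2) = mex{0} = 1
G(3) = mex{0,0} = 1
G(4) = mex{1,0,0} = 2
G(5) = mex{1,1,0} = 2
G(6) = mex{2,1,1,0} = 3
G(7) = mex{2,2,1,0} = 3
G(8) = mex{3,2,2,1} = 0
G(9) = mex{3,3,2,1} = 0
G(10) = mex{0,3,3,2,0} = 1
G(11) = mex{0,0,3,2,0} = 1
G(12) = mex{1,0,0,3,1} = 2
G(13) = mex{1,1,0,3,1} = 2
G(14) = mex{2,1,1,0,2} = 3

3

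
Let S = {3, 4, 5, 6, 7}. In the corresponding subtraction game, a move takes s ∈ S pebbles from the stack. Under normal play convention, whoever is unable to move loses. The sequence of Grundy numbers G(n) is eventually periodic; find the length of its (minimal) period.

10

n :  0  1  2  3  4  5  6  7  8  9 10 11 12 13 14 15 16 17 18 19 20 21
G :  0  0  0  1  1  1  2  2  2  3  0  0  0  1  1  1  2  2  2  3  0  0
G(n+10) = G(n) holds for n = 0,…,6 (a full window of length max(S) = 7), so the sequence is purely periodic with period 10.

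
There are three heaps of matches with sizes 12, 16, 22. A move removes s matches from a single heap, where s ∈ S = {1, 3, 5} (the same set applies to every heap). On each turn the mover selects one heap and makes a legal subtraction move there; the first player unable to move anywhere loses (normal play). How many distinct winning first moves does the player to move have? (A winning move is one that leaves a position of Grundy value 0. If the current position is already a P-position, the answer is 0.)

0

All heaps use S = {1, 3, 5}:
n :  0  1  2  3  4  5  6  7  8  9 10 11 12 13 14 15 16 17 18 19 20 21 22
G :  0  1  0  1  0  1  0  1  0  1  0  1  0  1  0  1  0  1  0  1  0  1  0
Heap A: G(12) = 0.
Heap B: G(16) = 0.
Heap C: G(22) = 0.
Combined Grundy value = 0 ⊕ 0 ⊕ 0 = 0.
A winning move leaves total XOR = 0, i.e. changes one component's Grundy value g to g ⊕ X where X is the current total.
Heap A: target g' = 0⊕0 = 0, but every legal move changes the Grundy value (mex property), so 0 moves.
Heap B: target g' = 0⊕0 = 0, but every legal move changes the Grundy value (mex property), so 0 moves.
Heap C: target g' = 0⊕0 = 0, but every legal move changes the Grundy value (mex property), so 0 moves.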